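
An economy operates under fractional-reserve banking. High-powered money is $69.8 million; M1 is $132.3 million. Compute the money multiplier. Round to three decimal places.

The money multiplier is m = M / MB = 132.3 / 69.8 ≈ 1.89542.

1.895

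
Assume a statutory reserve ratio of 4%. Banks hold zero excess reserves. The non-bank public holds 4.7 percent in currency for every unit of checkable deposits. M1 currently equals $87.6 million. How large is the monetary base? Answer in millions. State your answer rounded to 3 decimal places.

$7.279 million

The money multiplier is m = (1 + c) / (rr + c) = (1 + 0.047) / (0.04 + 0.047) ≈ 12.034483.
MB = M / m = 87.6 / 12.034483 ≈ 7.2791 million.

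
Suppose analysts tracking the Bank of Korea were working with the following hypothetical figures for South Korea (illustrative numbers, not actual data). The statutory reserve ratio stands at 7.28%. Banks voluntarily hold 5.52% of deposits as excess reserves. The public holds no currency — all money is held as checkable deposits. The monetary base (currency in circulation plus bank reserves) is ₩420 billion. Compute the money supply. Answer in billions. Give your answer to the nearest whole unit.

₩3281 billion

The money multiplier is m = 1 / (rr + e) = 1 / (0.0728 + 0.0552) = 7.8125.
So M = m × MB = 7.8125 × 420 = 3281.25 billion.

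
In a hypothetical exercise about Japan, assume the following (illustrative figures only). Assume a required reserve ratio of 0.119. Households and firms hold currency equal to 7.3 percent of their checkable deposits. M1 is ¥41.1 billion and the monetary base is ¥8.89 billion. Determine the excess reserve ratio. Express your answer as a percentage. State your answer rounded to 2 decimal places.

4.01%

Using m = M/MB = 41.1/8.89 ≈ 4.623172. Since m = (1 + c)/(c + rr + e), the denominator satisfies c + rr + e = (1 + c)/m = (1 + 0.073) / 4.623172 ≈ 0.232092.
With c = 0.073 and rr = 0.119, the excess reserve ratio is 0.232092 − 0.073 − 0.119 = 0.040092.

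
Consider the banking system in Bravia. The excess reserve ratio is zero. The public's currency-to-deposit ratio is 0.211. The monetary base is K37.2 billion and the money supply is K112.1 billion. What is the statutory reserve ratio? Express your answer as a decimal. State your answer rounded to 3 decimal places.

Using m = M/MB = 112.1/37.2 ≈ 3.013441. Since m = (1 + c)/(c + rr + e), the denominator satisfies c + rr + e = (1 + c)/m = (1 + 0.211) / 3.013441 ≈ 0.401866.
With c = 0.211 and e = 0, the statutory reserve ratio is 0.401866 − 0.211 − 0 = 0.190866.

0.191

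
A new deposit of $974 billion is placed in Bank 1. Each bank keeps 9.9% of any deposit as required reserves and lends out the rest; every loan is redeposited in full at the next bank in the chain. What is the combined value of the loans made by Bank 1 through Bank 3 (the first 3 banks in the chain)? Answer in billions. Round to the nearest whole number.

$2381 billion

Bank i lends (1 − rr)^i of the original deposit: Bank 1 lends 974·0.9010 = 877.5740, Bank 2 lends 974·0.9010² ≈ 790.6942, and so on.
Summing a geometric series: total = 974·[0.9010·(1 − 0.9010^3) / (1 − 0.9010)] ≈ 2380.6836 billion.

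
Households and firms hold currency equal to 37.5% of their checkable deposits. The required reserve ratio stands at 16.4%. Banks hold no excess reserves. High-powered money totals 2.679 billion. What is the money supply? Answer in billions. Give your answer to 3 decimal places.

6.834 billion

The money multiplier is m = (1 + c) / (rr + c) = (1 + 0.375) / (0.164 + 0.375) ≈ 2.55102.
So M = m × MB = 2.55102 × 2.679 ≈ 6.8342 billion.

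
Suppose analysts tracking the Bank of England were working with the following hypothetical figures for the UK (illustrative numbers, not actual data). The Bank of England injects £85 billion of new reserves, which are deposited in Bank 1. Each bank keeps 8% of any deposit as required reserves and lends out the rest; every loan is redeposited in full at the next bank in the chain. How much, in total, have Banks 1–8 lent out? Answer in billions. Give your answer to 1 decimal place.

Bank i lends (1 − rr)^i of the original deposit: Bank 1 lends 85·0.9200 = 78.2000, Bank 2 lends 85·0.9200² = 71.9440, and so on.
Summing a geometric series: total = 85·[0.9200·(1 − 0.9200^8) / (1 − 0.9200)] ≈ 475.8286 billion.

£475.8 billion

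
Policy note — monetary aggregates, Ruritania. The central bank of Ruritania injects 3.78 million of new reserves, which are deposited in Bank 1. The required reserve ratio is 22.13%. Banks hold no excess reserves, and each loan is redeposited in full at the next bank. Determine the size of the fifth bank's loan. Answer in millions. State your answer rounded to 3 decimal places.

1.082 million

Each bank lends a fraction (1 − rr) = 0.7787 of the deposit it receives, so Bank 5 receives 3.78·0.7787^4 and lends 3.78·0.7787^5 ≈ 1.0823 million.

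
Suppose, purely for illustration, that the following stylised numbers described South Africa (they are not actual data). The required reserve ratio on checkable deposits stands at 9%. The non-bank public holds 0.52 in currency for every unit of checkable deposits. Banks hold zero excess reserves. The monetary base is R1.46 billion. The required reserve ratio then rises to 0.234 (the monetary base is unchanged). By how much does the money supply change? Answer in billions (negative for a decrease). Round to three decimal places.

Initially m₁ = (1 + 0.52) / (0.09 + 0.52) ≈ 2.49180, so M₁ = 2.49180 × 1.46 ≈ 3.638 billion.
After the change m₂ = (1 + 0.52) / (0.234 + 0.52) ≈ 2.01592, so M₂ = 2.01592 × 1.46 ≈ 2.9432 billion.
ΔM = M₂ − M₁ = 2.9432 − 3.638 = -0.6948 billion.

-0.695 billion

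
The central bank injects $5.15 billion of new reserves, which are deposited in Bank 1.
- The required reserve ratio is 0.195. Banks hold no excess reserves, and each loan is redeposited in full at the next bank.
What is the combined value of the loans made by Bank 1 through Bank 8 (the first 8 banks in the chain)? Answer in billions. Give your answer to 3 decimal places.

$17.511 billion

Bank i lends (1 − rr)^i of the original deposit: Bank 1 lends 5.15·0.8050 ≈ 4.1457, Bank 2 lends 5.15·0.8050² ≈ 3.3373, and so on.
Summing a geometric series: total = 5.15·[0.8050·(1 − 0.8050^8) / (1 − 0.8050)] ≈ 17.5111 billion.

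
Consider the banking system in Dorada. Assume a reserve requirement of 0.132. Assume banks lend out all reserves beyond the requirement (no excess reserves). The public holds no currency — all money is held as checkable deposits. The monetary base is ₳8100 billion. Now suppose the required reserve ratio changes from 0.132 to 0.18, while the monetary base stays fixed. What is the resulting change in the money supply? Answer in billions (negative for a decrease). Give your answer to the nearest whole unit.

Initially m₁ = 1 / (0.132) ≈ 7.57576, so M₁ = 7.57576 × 8100 = 61363.656 billion.
After the change m₂ = 1 / (0.18) ≈ 5.55556, so M₂ = 5.55556 × 8100 = 45000.036 billion.
ΔM = M₂ − M₁ = 45000.036 − 61363.656 = -16363.62 billion.

-16364 billion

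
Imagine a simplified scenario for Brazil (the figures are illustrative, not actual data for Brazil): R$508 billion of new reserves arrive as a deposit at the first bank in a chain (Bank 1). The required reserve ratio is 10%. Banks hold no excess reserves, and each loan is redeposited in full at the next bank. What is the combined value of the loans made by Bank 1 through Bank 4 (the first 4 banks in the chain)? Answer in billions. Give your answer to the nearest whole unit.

R$1572 billion

Bank i lends (1 − rr)^i of the original deposit: Bank 1 lends 508·0.9000 = 457.2000, Bank 2 lends 508·0.9000² = 411.4800, and so on.
Summing a geometric series: total = 508·[0.9000·(1 − 0.9000^4) / (1 − 0.9000)] = 1572.3108 billion.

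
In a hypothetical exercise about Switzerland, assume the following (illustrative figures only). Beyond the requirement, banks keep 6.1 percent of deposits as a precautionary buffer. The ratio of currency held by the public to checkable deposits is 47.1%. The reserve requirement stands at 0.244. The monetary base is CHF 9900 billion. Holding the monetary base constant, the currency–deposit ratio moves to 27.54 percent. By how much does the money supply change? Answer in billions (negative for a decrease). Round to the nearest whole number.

CHF 2988 billion

Initially m₁ = (1 + 0.471) / (0.244 + 0.061 + 0.471) ≈ 1.89562, so M₁ = 1.89562 × 9900 = 18766.638 billion.
After the change m₂ = (1 + 0.2754) / (0.244 + 0.061 + 0.2754) ≈ 2.19745, so M₂ = 2.19745 × 9900 = 21754.755 billion.
ΔM = M₂ − M₁ = 21754.755 − 18766.638 = 2988.117 billion.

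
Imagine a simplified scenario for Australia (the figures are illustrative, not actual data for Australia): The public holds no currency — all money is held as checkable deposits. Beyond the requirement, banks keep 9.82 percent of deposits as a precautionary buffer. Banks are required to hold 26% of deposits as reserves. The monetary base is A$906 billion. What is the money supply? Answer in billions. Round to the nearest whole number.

The money multiplier is m = 1 / (rr + e) = 1 / (0.26 + 0.0982) ≈ 2.7917.
So M = m × MB = 2.7917 × 906 = 2529.2802 billion.

A$2529 billion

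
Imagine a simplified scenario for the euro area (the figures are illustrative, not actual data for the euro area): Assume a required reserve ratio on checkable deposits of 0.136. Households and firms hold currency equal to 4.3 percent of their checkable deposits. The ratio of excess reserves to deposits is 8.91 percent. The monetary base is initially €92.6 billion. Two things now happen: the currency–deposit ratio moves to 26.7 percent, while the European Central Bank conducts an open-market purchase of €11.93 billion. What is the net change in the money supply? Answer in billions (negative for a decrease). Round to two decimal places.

-91.11 billion

Before: m₁ = (1 + 0.043) / (0.136 + 0.0891 + 0.043) ≈ 3.890339, MB₁ = 92.6, so M₁ = 3.890339 × 92.6 ≈ 360.2454 billion.
After: m₂ = (1 + 0.267) / (0.136 + 0.0891 + 0.267) ≈ 2.574680, MB₂ = 92.6 + 11.93 = 104.53, so M₂ = 2.574680 × 104.53 ≈ 269.1313 billion.
ΔM = M₂ − M₁ = 269.1313 − 360.2454 = -91.1141 billion.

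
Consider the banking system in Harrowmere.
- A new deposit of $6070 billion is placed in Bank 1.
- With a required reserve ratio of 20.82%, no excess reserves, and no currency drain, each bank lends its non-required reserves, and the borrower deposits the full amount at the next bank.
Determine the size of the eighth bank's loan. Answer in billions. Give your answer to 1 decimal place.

Each bank lends a fraction (1 − rr) = 0.7918 of the deposit it receives, so Bank 8 receives 6070·0.7918^7 and lends 6070·0.7918^8 ≈ 937.8053 billion.

$937.8 billion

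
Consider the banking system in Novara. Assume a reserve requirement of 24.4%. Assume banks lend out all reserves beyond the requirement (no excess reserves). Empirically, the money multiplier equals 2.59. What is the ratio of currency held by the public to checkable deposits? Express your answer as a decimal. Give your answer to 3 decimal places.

0.231

Using m = 2.59. From m = (1 + c)/(c + rr + e), rearranging gives 1 + c = m·(c + rr + e), so c·(1 − m) = m·(rr + e) − 1.
Hence c = [m·(rr + e) − 1]/(1 − m) = [2.59 × (0.244 + 0) − 1] / (1 − 2.59) ≈ 0.231472.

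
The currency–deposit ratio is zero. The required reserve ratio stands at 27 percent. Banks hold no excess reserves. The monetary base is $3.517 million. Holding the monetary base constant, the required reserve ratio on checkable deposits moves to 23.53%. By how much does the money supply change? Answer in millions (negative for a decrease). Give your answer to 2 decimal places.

$1.92 million

Initially m₁ = 1 / (0.27) ≈ 3.7037, so M₁ = 3.7037 × 3.517 ≈ 13.0259 million.
After the change m₂ = 1 / (0.2353) ≈ 4.2499, so M₂ = 4.2499 × 3.517 ≈ 14.9469 million.
ΔM = M₂ − M₁ = 14.9469 − 13.0259 = 1.921 million.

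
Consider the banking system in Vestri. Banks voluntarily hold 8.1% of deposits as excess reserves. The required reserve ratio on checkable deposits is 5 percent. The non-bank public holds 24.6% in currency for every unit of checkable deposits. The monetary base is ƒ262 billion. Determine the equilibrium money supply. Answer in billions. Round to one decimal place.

ƒ865.9 billion

The money multiplier is m = (1 + c) / (rr + e + c) = (1 + 0.246) / (0.05 + 0.081 + 0.246) ≈ 3.30504.
So M = m × MB = 3.30504 × 262 ≈ 865.9205 billion.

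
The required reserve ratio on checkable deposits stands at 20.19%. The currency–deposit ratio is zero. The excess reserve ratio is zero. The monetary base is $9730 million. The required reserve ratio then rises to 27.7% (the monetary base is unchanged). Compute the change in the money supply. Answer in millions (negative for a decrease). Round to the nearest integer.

Initially m₁ = 1 / (0.2019) ≈ 4.95295, so M₁ = 4.95295 × 9730 = 48192.2035 million.
After the change m₂ = 1 / (0.277) ≈ 3.61011, so M₂ = 3.61011 × 9730 = 35126.3703 million.
ΔM = M₂ − M₁ = 35126.3703 − 48192.2035 = -13065.8332 million.

-13066 million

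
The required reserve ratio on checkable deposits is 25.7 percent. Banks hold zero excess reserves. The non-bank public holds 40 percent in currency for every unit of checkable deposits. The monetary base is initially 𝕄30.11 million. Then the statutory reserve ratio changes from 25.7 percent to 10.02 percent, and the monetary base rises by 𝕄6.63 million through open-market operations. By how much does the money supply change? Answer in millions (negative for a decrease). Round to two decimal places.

Before: m₁ = (1 + 0.4) / (0.257 + 0.4) ≈ 2.13090, MB₁ = 30.11, so M₁ = 2.13090 × 30.11 ≈ 64.1614 million.
After: m₂ = (1 + 0.4) / (0.1002 + 0.4) ≈ 2.79888, MB₂ = 30.11 + 6.63 = 36.74, so M₂ = 2.79888 × 36.74 ≈ 102.8309 million.
ΔM = M₂ − M₁ = 102.8309 − 64.1614 = 38.6695 million.

𝕄38.67 million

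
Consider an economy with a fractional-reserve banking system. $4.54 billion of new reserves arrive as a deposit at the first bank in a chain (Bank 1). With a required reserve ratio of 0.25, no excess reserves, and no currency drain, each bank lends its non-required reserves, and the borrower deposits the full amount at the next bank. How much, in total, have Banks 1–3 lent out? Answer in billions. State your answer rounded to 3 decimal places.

$7.874 billion

Bank i lends (1 − rr)^i of the original deposit: Bank 1 lends 4.54·0.7500 = 3.4050, Bank 2 lends 4.54·0.7500² ≈ 2.5537, and so on.
Summing a geometric series: total = 4.54·[0.7500·(1 − 0.7500^3) / (1 − 0.7500)] ≈ 7.8741 billion.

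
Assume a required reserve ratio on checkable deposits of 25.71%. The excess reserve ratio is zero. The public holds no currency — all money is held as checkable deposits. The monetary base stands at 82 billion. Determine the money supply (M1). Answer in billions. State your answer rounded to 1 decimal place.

318.9 billion

With no currency drain or excess reserves, the money multiplier is m = 1/rr = 1/0.2571 ≈ 3.8895.
Money supply M = m × MB = 3.8895 × 82 = 318.939 billion.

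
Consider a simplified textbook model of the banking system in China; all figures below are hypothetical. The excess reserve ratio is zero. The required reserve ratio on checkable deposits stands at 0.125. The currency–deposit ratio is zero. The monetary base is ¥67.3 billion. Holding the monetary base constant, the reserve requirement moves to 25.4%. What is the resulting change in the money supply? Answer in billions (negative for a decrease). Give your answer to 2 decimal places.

-273.44 billion

Initially m₁ = 1 / (0.125) = 8, so M₁ = 8 × 67.3 = 538.4 billion.
After the change m₂ = 1 / (0.254) ≈ 3.93701, so M₂ = 3.93701 × 67.3 ≈ 264.9608 billion.
ΔM = M₂ − M₁ = 264.9608 − 538.4 = -273.4392 billion.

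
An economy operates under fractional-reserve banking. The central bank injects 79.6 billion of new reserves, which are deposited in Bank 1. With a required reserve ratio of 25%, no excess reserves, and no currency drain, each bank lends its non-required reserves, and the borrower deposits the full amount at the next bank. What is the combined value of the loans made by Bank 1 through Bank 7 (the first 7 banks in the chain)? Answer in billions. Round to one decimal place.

Bank i lends (1 − rr)^i of the original deposit: Bank 1 lends 79.6·0.7500 = 59.7000, Bank 2 lends 79.6·0.7500² = 44.7750, and so on.
Summing a geometric series: total = 79.6·[0.7500·(1 − 0.7500^7) / (1 − 0.7500)] ≈ 206.9240 billion.

206.9 billion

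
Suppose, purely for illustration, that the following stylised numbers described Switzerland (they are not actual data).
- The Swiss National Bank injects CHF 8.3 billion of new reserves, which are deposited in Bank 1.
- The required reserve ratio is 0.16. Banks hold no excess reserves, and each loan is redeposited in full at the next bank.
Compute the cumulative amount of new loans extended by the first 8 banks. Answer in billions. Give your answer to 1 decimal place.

CHF 32.8 billion

Bank i lends (1 − rr)^i of the original deposit: Bank 1 lends 8.3·0.8400 = 6.9720, Bank 2 lends 8.3·0.8400² ≈ 5.8565, and so on.
Summing a geometric series: total = 8.3·[0.8400·(1 − 0.8400^8) / (1 − 0.8400)] ≈ 32.7738 billion.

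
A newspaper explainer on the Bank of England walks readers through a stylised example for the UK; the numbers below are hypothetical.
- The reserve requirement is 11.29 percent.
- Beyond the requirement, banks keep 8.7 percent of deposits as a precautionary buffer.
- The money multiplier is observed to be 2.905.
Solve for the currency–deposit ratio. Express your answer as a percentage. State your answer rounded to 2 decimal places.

22.01%

Using m = 2.905. From m = (1 + c)/(c + rr + e), rearranging gives 1 + c = m·(c + rr + e), so c·(1 − m) = m·(rr + e) − 1.
Hence c = [m·(rr + e) − 1]/(1 − m) = [2.905 × (0.1129 + 0.087) − 1] / (1 − 2.905) = 0.220100.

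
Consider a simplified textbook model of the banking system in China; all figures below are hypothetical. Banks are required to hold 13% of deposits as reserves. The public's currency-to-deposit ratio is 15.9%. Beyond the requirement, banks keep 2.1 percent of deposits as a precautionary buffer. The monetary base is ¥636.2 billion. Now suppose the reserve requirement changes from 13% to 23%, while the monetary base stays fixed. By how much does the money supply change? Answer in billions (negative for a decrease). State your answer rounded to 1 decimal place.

Initially m₁ = (1 + 0.159) / (0.13 + 0.021 + 0.159) ≈ 3.73871, so M₁ = 3.73871 × 636.2 ≈ 2378.5673 billion.
After the change m₂ = (1 + 0.159) / (0.23 + 0.021 + 0.159) ≈ 2.82683, so M₂ = 2.82683 × 636.2 ≈ 1798.4292 billion.
ΔM = M₂ − M₁ = 1798.4292 − 2378.5673 = -580.1381 billion.

-580.1 billion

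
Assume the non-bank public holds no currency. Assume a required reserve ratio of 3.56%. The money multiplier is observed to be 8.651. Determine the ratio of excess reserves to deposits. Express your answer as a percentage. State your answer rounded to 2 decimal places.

8.00%

Using m = 8.651. Since m = (1 + c)/(c + rr + e), the denominator satisfies c + rr + e = (1 + c)/m = (1 + 0) / 8.651 ≈ 0.115594.
With c = 0 and rr = 0.0356, the ratio of excess reserves to deposits is 0.115594 − 0 − 0.0356 = 0.079994.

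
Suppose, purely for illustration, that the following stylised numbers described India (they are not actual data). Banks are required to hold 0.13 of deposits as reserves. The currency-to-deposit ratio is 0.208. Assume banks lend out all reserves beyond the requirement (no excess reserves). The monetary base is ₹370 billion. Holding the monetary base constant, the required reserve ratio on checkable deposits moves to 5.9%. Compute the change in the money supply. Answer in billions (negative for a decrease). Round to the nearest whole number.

Initially m₁ = (1 + 0.208) / (0.13 + 0.208) ≈ 3.5740, so M₁ = 3.5740 × 370 = 1322.38 billion.
After the change m₂ = (1 + 0.208) / (0.059 + 0.208) ≈ 4.5243, so M₂ = 4.5243 × 370 = 1673.991 billion.
ΔM = M₂ − M₁ = 1673.991 − 1322.38 = 351.611 billion.

₹352 billion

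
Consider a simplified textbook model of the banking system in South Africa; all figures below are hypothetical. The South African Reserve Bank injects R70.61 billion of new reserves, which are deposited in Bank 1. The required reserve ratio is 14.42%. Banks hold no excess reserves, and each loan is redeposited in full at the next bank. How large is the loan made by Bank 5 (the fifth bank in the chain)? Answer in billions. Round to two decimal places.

R32.41 billion

Each bank lends a fraction (1 − rr) = 0.8558 of the deposit it receives, so Bank 5 receives 70.61·0.8558^4 and lends 70.61·0.8558^5 ≈ 32.4136 billion.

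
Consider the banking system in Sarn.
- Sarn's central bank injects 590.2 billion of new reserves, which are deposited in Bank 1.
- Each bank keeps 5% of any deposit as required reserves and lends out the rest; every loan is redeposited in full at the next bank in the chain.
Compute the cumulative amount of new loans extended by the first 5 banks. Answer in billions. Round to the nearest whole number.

Bank i lends (1 − rr)^i of the original deposit: Bank 1 lends 590.2·0.9500 = 560.6900, Bank 2 lends 590.2·0.9500² = 532.6555, and so on.
Summing a geometric series: total = 590.2·[0.9500·(1 − 0.9500^5) / (1 − 0.9500)] ≈ 2536.7753 billion.

2537 billion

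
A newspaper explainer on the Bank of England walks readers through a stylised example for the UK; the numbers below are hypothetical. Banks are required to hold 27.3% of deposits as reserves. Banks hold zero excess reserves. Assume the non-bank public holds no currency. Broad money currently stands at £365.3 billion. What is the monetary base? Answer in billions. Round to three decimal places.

£99.727 billion

With no currency drain and no excess reserves, the money multiplier is m = 1/rr = 1/0.273 ≈ 3.6630037.
The monetary base is MB = M / m = 365.3 / 3.6630037 ≈ 99.7269 billion.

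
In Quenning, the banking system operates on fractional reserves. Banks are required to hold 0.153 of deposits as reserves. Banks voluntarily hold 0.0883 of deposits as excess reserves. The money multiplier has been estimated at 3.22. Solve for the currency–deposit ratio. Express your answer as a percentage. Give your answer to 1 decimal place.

Using m = 3.22. From m = (1 + c)/(c + rr + e), rearranging gives 1 + c = m·(c + rr + e), so c·(1 − m) = m·(rr + e) − 1.
Hence c = [m·(rr + e) − 1]/(1 − m) = [3.22 × (0.153 + 0.0883) − 1] / (1 − 3.22) ≈ 0.100457.

10.0%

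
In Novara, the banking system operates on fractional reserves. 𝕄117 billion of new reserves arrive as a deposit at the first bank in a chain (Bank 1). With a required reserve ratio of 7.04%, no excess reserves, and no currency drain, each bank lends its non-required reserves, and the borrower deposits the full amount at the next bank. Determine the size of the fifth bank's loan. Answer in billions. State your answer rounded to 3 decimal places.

Each bank lends a fraction (1 − rr) = 0.9296 of the deposit it receives, so Bank 5 receives 117·0.9296^4 and lends 117·0.9296^5 ≈ 81.2206 billion.

𝕄81.221 billion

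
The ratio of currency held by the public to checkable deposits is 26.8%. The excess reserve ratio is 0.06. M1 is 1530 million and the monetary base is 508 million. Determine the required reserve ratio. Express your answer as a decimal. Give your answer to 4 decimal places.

Using m = M/MB = 1530/508 ≈ 3.011811. Since m = (1 + c)/(c + rr + e), the denominator satisfies c + rr + e = (1 + c)/m = (1 + 0.268) / 3.011811 ≈ 0.421009.
With c = 0.268 and e = 0.06, the required reserve ratio is 0.421009 − 0.268 − 0.06 = 0.093009.

0.0930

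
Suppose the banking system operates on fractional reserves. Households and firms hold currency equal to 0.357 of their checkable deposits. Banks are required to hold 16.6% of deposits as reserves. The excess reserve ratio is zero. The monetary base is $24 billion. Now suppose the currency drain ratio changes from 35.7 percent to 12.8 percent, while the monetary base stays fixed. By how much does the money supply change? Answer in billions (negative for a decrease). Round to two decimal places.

Initially m₁ = (1 + 0.357) / (0.166 + 0.357) ≈ 2.59465, so M₁ = 2.59465 × 24 = 62.2716 billion.
After the change m₂ = (1 + 0.128) / (0.166 + 0.128) ≈ 3.83673, so M₂ = 3.83673 × 24 ≈ 92.0815 billion.
ΔM = M₂ − M₁ = 92.0815 − 62.2716 = 29.8099 billion.

$29.81 billion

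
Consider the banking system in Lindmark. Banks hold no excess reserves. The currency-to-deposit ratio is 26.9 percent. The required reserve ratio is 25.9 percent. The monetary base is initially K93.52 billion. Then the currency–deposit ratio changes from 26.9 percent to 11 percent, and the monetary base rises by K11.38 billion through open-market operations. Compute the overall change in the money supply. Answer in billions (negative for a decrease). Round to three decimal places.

K90.786 billion

Before: m₁ = (1 + 0.269) / (0.259 + 0.269) ≈ 2.4034091, MB₁ = 93.52, so M₁ = 2.4034091 × 93.52 ≈ 224.7668 billion.
After: m₂ = (1 + 0.11) / (0.259 + 0.11) ≈ 3.0081301, MB₂ = 93.52 + 11.38 = 104.9, so M₂ = 3.0081301 × 104.9 ≈ 315.5528 billion.
ΔM = M₂ − M₁ = 315.5528 − 224.7668 = 90.786 billion.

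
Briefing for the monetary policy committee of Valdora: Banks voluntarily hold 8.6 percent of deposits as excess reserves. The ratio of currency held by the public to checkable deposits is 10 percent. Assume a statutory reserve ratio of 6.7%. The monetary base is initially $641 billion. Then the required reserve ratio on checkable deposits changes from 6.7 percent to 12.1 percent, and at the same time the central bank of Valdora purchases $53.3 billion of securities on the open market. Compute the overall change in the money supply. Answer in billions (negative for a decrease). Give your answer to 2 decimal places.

Before: m₁ = (1 + 0.1) / (0.067 + 0.086 + 0.1) ≈ 4.347826, MB₁ = 641, so M₁ = 4.347826 × 641 ≈ 2786.9565 billion.
After: m₂ = (1 + 0.1) / (0.121 + 0.086 + 0.1) ≈ 3.583062, MB₂ = 641 + 53.3 = 694.3, so M₂ = 3.583062 × 694.3 ≈ 2487.7199 billion.
ΔM = M₂ − M₁ = 2487.7199 − 2786.9565 = -299.2366 billion.

-299.24 billion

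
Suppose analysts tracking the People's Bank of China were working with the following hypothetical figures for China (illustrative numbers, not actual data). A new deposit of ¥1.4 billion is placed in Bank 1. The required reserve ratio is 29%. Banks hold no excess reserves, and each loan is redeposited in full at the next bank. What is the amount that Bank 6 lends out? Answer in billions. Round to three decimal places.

¥0.179 billion

Each bank lends a fraction (1 − rr) = 0.7100 of the deposit it receives, so Bank 6 receives 1.4·0.7100^5 and lends 1.4·0.7100^6 ≈ 0.1793 billion.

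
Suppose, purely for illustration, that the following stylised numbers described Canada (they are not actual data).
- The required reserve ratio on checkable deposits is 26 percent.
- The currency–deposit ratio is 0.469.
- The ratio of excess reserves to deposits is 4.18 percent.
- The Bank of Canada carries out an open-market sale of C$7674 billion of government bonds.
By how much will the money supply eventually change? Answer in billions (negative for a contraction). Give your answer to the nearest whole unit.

-14625 billion

The money multiplier is m = (1 + c) / (rr + e + c) = (1 + 0.469) / (0.26 + 0.0418 + 0.469) ≈ 1.90581.
The sale removes 7674 billion of base, so ΔM = m × ΔMB = 1.90581 × (−7674) ≈ -14625.1859 billion.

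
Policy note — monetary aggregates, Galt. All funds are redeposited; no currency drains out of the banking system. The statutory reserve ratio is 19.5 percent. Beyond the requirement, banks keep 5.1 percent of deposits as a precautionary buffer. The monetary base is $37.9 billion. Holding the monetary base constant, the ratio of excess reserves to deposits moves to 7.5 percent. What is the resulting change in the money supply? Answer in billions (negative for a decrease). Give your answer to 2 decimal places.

-13.69 billion

Initially m₁ = 1 / (0.195 + 0.051) ≈ 4.06504, so M₁ = 4.06504 × 37.9 ≈ 154.065 billion.
After the change m₂ = 1 / (0.195 + 0.075) ≈ 3.70370, so M₂ = 3.70370 × 37.9 ≈ 140.3702 billion.
ΔM = M₂ − M₁ = 140.3702 − 154.065 = -13.6948 billion.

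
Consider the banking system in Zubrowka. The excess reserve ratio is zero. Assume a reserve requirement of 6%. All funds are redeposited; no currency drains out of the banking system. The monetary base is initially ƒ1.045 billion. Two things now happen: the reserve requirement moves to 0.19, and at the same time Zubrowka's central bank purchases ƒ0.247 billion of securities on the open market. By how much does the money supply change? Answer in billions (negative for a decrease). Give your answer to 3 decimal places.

Before: m₁ = 1 / (0.06) ≈ 16.66667, MB₁ = 1.045, so M₁ = 16.66667 × 1.045 ≈ 17.4167 billion.
After: m₂ = 1 / (0.19) ≈ 5.26316, MB₂ = 1.045 + 0.247 = 1.292, so M₂ = 5.26316 × 1.292 ≈ 6.8 billion.
ΔM = M₂ − M₁ = 6.8 − 17.4167 = -10.6167 billion.

-10.617 billion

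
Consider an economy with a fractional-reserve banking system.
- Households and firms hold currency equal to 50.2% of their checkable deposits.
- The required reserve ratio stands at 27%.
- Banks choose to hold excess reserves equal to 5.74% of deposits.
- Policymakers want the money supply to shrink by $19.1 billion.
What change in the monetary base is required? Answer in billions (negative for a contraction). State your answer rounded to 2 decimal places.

-10.55 billion

The money multiplier is m = (1 + c) / (rr + e + c) = (1 + 0.502) / (0.27 + 0.0574 + 0.502) ≈ 1.81095.
ΔMB = ΔM / m = (−19.1) / 1.81095 ≈ -10.547 billion.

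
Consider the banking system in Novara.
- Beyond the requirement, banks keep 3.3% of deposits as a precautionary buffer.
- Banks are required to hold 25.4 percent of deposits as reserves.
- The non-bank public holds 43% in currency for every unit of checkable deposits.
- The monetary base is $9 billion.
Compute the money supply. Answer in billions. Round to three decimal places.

The money multiplier is m = (1 + c) / (rr + e + c) = (1 + 0.43) / (0.254 + 0.033 + 0.43) ≈ 1.99442.
So M = m × MB = 1.99442 × 9 ≈ 17.9498 billion.

$17.950 billion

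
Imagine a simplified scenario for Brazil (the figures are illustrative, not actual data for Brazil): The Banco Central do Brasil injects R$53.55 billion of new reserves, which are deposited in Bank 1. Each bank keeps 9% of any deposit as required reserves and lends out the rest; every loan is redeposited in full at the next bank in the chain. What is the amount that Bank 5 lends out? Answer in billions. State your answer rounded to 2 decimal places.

R$33.42 billion

Each bank lends a fraction (1 − rr) = 0.9100 of the deposit it receives, so Bank 5 receives 53.55·0.9100^4 and lends 53.55·0.9100^5 ≈ 33.4169 billion.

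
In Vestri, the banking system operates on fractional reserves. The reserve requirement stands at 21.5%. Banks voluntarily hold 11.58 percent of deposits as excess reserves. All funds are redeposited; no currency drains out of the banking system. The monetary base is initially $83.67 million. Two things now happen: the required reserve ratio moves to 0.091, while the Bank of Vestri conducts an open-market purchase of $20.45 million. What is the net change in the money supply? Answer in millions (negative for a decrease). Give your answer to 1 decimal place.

Before: m₁ = 1 / (0.215 + 0.1158) ≈ 3.02297, MB₁ = 83.67, so M₁ = 3.02297 × 83.67 ≈ 252.9319 million.
After: m₂ = 1 / (0.091 + 0.1158) ≈ 4.83559, MB₂ = 83.67 + 20.45 = 104.12, so M₂ = 4.83559 × 104.12 ≈ 503.4816 million.
ΔM = M₂ − M₁ = 503.4816 − 252.9319 = 250.5497 million.

$250.5 million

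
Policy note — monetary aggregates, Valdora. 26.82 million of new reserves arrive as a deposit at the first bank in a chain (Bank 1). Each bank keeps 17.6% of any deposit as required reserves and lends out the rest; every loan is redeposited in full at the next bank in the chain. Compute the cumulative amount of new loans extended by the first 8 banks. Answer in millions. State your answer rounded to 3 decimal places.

Bank i lends (1 − rr)^i of the original deposit: Bank 1 lends 26.82·0.8240 ≈ 22.0997, Bank 2 lends 26.82·0.8240² ≈ 18.2101, and so on.
Summing a geometric series: total = 26.82·[0.8240·(1 − 0.8240^8) / (1 − 0.8240)] ≈ 98.8799 million.

98.880 million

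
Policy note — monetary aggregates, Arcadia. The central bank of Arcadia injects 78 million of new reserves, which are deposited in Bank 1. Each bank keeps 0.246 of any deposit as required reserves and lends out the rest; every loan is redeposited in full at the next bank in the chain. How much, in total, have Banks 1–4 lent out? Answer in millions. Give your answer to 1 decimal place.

161.8 million

Bank i lends (1 − rr)^i of the original deposit: Bank 1 lends 78·0.7540 = 58.8120, Bank 2 lends 78·0.7540² ≈ 44.3442, and so on.
Summing a geometric series: total = 78·[0.7540·(1 − 0.7540^4) / (1 − 0.7540)] ≈ 161.8022 million.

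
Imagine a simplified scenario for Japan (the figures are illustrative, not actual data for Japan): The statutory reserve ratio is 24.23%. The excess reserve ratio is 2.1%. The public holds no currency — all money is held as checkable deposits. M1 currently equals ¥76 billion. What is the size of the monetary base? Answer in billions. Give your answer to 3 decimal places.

¥20.011 billion

The money multiplier is m = 1 / (rr + e) = 1 / (0.2423 + 0.021) ≈ 3.797949.
MB = M / m = 76 / 3.797949 ≈ 20.0108 billion.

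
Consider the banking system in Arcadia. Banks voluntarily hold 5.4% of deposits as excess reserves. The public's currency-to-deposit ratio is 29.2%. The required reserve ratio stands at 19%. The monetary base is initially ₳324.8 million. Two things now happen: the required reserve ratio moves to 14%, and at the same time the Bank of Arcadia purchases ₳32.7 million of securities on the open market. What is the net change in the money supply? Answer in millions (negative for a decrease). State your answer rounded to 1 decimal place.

Before: m₁ = (1 + 0.292) / (0.19 + 0.054 + 0.292) ≈ 2.41045, MB₁ = 324.8, so M₁ = 2.41045 × 324.8 ≈ 782.9142 million.
After: m₂ = (1 + 0.292) / (0.14 + 0.054 + 0.292) ≈ 2.65844, MB₂ = 324.8 + 32.7 = 357.5, so M₂ = 2.65844 × 357.5 = 950.3923 million.
ΔM = M₂ − M₁ = 950.3923 − 782.9142 = 167.4781 million.

₳167.5 million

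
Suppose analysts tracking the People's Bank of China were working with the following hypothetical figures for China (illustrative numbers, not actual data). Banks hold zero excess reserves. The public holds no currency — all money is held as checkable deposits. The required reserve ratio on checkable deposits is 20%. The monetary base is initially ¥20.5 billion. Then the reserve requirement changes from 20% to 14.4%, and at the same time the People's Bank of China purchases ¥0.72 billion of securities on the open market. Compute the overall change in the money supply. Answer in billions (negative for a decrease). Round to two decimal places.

Before: m₁ = 1 / (0.2) = 5, MB₁ = 20.5, so M₁ = 5 × 20.5 = 102.5 billion.
After: m₂ = 1 / (0.144) ≈ 6.94444, MB₂ = 20.5 + 0.72 = 21.22, so M₂ = 6.94444 × 21.22 ≈ 147.361 billion.
ΔM = M₂ − M₁ = 147.361 − 102.5 = 44.861 billion.

¥44.86 billion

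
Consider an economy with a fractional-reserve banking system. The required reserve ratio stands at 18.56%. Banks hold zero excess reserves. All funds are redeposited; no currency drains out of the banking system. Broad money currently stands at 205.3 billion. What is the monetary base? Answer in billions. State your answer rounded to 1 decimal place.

With no currency drain and no excess reserves, the money multiplier is m = 1/rr = 1/0.1856 ≈ 5.38793.
The monetary base is MB = M / m = 205.3 / 5.38793 ≈ 38.1037 billion.

38.1 billion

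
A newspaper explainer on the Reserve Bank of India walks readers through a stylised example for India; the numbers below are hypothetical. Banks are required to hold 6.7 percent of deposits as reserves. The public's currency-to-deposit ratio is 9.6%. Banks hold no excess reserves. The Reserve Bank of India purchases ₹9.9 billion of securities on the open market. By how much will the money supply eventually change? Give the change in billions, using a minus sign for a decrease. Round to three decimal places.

₹66.567 billion

The money multiplier is m = (1 + c) / (rr + c) = (1 + 0.096) / (0.067 + 0.096) ≈ 6.72393.
The purchase adds 9.9 billion of base, so ΔM = m × ΔMB = 6.72393 × (+9.9) ≈ 66.5669 billion.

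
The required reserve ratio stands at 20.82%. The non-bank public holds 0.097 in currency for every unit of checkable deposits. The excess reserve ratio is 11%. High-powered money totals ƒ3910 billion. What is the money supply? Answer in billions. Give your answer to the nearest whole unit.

ƒ10331 billion

The money multiplier is m = (1 + c) / (rr + e + c) = (1 + 0.097) / (0.2082 + 0.11 + 0.097) ≈ 2.64210.
So M = m × MB = 2.64210 × 3910 = 10330.611 billion.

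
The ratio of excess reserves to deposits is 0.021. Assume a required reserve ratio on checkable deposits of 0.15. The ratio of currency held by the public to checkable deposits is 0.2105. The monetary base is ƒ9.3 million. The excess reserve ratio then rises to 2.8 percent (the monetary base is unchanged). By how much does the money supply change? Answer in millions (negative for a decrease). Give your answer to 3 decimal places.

Initially m₁ = (1 + 0.2105) / (0.15 + 0.021 + 0.2105) ≈ 3.17300, so M₁ = 3.17300 × 9.3 = 29.5089 million.
After the change m₂ = (1 + 0.2105) / (0.15 + 0.028 + 0.2105) ≈ 3.11583, so M₂ = 3.11583 × 9.3 ≈ 28.9772 million.
ΔM = M₂ − M₁ = 28.9772 − 29.5089 = -0.5317 million.

-0.532 million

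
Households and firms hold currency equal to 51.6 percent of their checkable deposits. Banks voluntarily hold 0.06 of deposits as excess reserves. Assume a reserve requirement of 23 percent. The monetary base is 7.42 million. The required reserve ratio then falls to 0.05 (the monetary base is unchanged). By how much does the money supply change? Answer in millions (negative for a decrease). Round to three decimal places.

4.013 million

Initially m₁ = (1 + 0.516) / (0.23 + 0.06 + 0.516) ≈ 1.88089, so M₁ = 1.88089 × 7.42 ≈ 13.9562 million.
After the change m₂ = (1 + 0.516) / (0.05 + 0.06 + 0.516) ≈ 2.42173, so M₂ = 2.42173 × 7.42 ≈ 17.9692 million.
ΔM = M₂ − M₁ = 17.9692 − 13.9562 = 4.013 million.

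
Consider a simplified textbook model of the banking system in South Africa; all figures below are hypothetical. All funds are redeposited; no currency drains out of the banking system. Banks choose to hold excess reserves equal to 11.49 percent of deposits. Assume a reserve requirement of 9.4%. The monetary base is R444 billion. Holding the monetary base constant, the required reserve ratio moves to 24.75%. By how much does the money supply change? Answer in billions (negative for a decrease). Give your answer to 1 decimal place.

Initially m₁ = 1 / (0.094 + 0.1149) ≈ 4.78698, so M₁ = 4.78698 × 444 ≈ 2125.4191 billion.
After the change m₂ = 1 / (0.2475 + 0.1149) ≈ 2.75938, so M₂ = 2.75938 × 444 ≈ 1225.1647 billion.
ΔM = M₂ − M₁ = 1225.1647 − 2125.4191 = -900.2544 billion.

-900.3 billion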